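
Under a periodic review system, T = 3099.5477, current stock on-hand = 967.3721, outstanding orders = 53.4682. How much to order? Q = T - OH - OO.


Inventory position = OH + OO = 967.3721 + 53.4682 = 1020.8403
Q = 3099.5477 - 1020.8403 = 2078.7074

2078.7074 units


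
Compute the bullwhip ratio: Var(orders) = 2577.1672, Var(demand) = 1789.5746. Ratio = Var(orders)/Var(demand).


BW = 2577.1672 / 1789.5746 = 1.4401

1.4401


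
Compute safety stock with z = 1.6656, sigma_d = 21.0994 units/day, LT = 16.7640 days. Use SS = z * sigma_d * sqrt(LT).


sqrt(LT) = sqrt(16.7640) = 4.0944
SS = 1.6656 * 21.0994 * 4.0944 = 143.8897

143.8897 units


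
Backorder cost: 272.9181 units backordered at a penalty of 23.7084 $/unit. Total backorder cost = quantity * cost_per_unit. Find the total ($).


Total = 272.9181 * 23.7084 = 6470.4515

6470.4515 $


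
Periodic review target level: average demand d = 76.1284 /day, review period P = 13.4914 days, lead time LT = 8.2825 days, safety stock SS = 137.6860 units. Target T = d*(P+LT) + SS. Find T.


P + LT = 21.7739
d*(P+LT) = 76.1284 * 21.7739 = 1657.6122
T = 1657.6122 + 137.6860 = 1795.2982

1795.2982 units


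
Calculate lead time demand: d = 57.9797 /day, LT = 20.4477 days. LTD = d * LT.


LTD = 57.9797 * 20.4477 = 1185.5515

1185.5515 units


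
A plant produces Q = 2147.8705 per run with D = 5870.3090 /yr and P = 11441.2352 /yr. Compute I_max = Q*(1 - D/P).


D/P = 0.5131
1 - D/P = 0.4869
I_max = 2147.8705 * 0.4869 = 1045.8336

1045.8336 units


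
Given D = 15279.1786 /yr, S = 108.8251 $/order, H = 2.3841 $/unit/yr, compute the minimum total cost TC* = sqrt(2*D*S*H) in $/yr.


2*D*S*H = 7928363.3587
TC* = sqrt(7928363.3587) = 2815.7350

2815.7350 $/yr


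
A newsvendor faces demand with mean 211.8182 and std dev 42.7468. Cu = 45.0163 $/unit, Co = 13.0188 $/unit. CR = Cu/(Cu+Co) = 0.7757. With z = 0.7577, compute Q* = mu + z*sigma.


CR = Cu/(Cu+Co) = 45.0163/(45.0163+13.0188) = 0.7757
z = 0.7577
Q* = 211.8182 + 0.7577 * 42.7468 = 244.2075

244.2075 units


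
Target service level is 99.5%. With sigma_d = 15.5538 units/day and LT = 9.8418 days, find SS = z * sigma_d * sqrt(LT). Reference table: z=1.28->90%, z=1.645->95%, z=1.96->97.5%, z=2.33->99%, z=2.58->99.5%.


From the table, SL = 99.5% corresponds to z = 2.58
sqrt(LT) = sqrt(9.8418) = 3.1372
SS = 2.58 * 15.5538 * 3.1372 = 125.8907

125.8907 units


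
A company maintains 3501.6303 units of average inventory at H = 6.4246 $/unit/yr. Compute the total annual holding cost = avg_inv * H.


Cost = 3501.6303 * 6.4246 = 22496.5740

22496.5740 $/yr


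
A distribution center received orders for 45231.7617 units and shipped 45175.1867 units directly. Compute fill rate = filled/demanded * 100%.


FR = 45175.1867 / 45231.7617 * 100 = 99.8749

99.8749%


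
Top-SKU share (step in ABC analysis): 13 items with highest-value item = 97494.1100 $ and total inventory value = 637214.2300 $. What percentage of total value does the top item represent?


Top item = 97494.1100
Total = 637214.2300
Percentage = 97494.1100 / 637214.2300 * 100 = 15.3001

15.3001%


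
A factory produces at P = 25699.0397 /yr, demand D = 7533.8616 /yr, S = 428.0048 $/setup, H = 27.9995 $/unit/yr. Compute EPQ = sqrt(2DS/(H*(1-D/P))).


1 - D/P = 1 - 0.2932 = 0.7068
H*(1-D/P) = 19.7912
2DS = 6449057.8547
EPQ = sqrt(325854.1317) = 570.8363

570.8363 units


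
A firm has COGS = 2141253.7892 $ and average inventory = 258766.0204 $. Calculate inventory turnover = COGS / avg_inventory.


Turnover = 2141253.7892 / 258766.0204 = 8.2749

8.2749


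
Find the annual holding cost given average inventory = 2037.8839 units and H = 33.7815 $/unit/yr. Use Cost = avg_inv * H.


Cost = 2037.8839 * 33.7815 = 68842.7750

68842.7750 $/yr


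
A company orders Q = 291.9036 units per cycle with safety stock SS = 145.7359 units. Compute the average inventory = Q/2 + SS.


Q/2 = 145.9518
Avg = 145.9518 + 145.7359 = 291.6877

291.6877 units


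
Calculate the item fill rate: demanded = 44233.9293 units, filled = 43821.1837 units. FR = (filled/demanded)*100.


FR = 43821.1837 / 44233.9293 * 100 = 99.0669

99.0669%


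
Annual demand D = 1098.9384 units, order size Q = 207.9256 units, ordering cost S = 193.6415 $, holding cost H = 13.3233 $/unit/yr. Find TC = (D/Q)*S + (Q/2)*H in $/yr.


Ordering cost = D*S/Q = 1023.4434
Holding cost = Q*H/2 = 1385.1276
TC = 1023.4434 + 1385.1276 = 2408.5710

2408.5710 $/yr


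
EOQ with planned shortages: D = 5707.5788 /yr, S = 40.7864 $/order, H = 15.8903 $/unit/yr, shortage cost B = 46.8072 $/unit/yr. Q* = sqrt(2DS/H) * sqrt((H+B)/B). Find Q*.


sqrt(2DS/H) = 171.1719
sqrt((H+B)/B) = 1.1574
Q* = 171.1719 * 1.1574 = 198.1077

198.1077 units


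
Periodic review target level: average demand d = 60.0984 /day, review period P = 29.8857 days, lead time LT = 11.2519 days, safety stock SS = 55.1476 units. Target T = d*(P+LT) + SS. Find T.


P + LT = 41.1376
d*(P+LT) = 60.0984 * 41.1376 = 2472.3039
T = 2472.3039 + 55.1476 = 2527.4515

2527.4515 units


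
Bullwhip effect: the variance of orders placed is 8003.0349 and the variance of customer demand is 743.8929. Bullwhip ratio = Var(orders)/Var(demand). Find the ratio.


BW = 8003.0349 / 743.8929 = 10.7583

10.7583


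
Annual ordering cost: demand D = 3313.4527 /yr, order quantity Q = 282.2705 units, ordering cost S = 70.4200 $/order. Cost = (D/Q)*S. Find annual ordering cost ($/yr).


Number of orders = D/Q = 11.7386
Cost = 11.7386 * 70.4200 = 826.6303

826.6303 $/yr


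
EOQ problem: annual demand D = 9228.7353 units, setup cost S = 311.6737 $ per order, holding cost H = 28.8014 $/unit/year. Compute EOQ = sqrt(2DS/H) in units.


2*D*S = 2 * 9228.7353 * 311.6737 = 5752708.1545
2*D*S/H = 199737.1015
EOQ = sqrt(199737.1015) = 446.9196

446.9196 units


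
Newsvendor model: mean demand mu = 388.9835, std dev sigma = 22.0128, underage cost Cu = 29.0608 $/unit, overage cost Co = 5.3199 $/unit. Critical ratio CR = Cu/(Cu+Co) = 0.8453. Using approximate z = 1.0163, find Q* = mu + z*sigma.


CR = Cu/(Cu+Co) = 29.0608/(29.0608+5.3199) = 0.8453
z = 1.0163
Q* = 388.9835 + 1.0163 * 22.0128 = 411.3551

411.3551 units


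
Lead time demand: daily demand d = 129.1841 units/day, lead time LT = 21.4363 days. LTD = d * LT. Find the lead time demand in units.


LTD = 129.1841 * 21.4363 = 2769.2291

2769.2291 units


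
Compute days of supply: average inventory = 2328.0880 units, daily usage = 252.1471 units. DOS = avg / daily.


DOS = 2328.0880 / 252.1471 = 9.2331

9.2331 days


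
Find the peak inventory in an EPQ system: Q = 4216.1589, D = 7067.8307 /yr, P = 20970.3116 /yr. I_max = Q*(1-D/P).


D/P = 0.3370
1 - D/P = 0.6630
I_max = 4216.1589 * 0.6630 = 2795.1453

2795.1453 units


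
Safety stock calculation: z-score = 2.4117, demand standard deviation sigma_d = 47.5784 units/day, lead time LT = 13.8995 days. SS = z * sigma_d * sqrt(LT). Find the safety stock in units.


sqrt(LT) = sqrt(13.8995) = 3.7282
SS = 2.4117 * 47.5784 * 3.7282 = 427.7920

427.7920 units


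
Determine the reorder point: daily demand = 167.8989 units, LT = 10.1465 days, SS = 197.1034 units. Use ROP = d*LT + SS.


d*LT = 167.8989 * 10.1465 = 1703.5862
ROP = 1703.5862 + 197.1034 = 1900.6896

1900.6896 units


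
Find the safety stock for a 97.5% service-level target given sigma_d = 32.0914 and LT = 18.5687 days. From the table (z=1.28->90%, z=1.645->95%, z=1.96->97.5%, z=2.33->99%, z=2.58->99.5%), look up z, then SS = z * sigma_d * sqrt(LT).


From the table, SL = 97.5% corresponds to z = 1.96
sqrt(LT) = sqrt(18.5687) = 4.3091
SS = 1.96 * 32.0914 * 4.3091 = 271.0413

271.0413 units


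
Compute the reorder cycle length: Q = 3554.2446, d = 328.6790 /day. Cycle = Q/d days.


Cycle = 3554.2446 / 328.6790 = 10.8137

10.8137 days


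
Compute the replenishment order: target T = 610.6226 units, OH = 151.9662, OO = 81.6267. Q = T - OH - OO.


Inventory position = OH + OO = 151.9662 + 81.6267 = 233.5929
Q = 610.6226 - 233.5929 = 377.0297

377.0297 units


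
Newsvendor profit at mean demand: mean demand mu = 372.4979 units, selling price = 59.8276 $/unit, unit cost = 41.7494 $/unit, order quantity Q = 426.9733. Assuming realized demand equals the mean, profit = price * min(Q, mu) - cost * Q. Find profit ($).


Sales at mu = min(426.9733, 372.4979) = 372.4979
Revenue = 59.8276 * 372.4979 = 22285.6554
Total cost = 41.7494 * 426.9733 = 17825.8791
Profit = 22285.6554 - 17825.8791 = 4459.7763

4459.7763 $


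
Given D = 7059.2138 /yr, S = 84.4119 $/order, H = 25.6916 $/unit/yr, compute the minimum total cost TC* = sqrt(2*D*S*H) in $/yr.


2*D*S*H = 30618305.9656
TC* = sqrt(30618305.9656) = 5533.3811

5533.3811 $/yr


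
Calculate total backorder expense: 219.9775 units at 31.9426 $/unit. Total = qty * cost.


Total = 219.9775 * 31.9426 = 7026.6533

7026.6533 $


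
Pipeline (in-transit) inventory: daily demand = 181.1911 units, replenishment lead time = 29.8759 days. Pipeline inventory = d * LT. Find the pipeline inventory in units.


Pipeline = 181.1911 * 29.8759 = 5413.2472

5413.2472 units


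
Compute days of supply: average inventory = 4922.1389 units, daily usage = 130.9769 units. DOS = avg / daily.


DOS = 4922.1389 / 130.9769 = 37.5802

37.5802 days


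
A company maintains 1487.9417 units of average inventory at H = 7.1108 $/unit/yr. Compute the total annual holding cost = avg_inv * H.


Cost = 1487.9417 * 7.1108 = 10580.4558

10580.4558 $/yr


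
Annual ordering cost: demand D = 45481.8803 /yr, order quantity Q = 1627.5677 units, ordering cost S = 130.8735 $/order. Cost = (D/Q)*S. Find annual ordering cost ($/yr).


Number of orders = D/Q = 27.9447
Cost = 27.9447 * 130.8735 = 3657.2198

3657.2198 $/yr


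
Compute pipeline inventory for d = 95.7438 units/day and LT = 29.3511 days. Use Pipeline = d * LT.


Pipeline = 95.7438 * 29.3511 = 2810.1858

2810.1858 units


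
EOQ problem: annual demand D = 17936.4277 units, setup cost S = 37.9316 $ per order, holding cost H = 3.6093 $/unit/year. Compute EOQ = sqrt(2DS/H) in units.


2*D*S = 2 * 17936.4277 * 37.9316 = 1360714.8019
2*D*S/H = 377002.4110
EOQ = sqrt(377002.4110) = 614.0052

614.0052 units


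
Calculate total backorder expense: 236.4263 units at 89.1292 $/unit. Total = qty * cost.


Total = 236.4263 * 89.1292 = 21072.4870

21072.4870 $


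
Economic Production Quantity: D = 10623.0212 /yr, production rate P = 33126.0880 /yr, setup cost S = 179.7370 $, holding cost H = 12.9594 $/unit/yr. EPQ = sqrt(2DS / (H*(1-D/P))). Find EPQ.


1 - D/P = 1 - 0.3207 = 0.6793
H*(1-D/P) = 8.8035
2DS = 3818699.9228
EPQ = sqrt(433769.5675) = 658.6118

658.6118 units


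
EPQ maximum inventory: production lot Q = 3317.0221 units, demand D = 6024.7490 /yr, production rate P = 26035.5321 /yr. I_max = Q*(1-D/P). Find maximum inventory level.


D/P = 0.2314
1 - D/P = 0.7686
I_max = 3317.0221 * 0.7686 = 2549.4470

2549.4470 units


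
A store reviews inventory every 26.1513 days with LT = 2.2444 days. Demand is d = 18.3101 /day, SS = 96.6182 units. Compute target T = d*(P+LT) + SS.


P + LT = 28.3957
d*(P+LT) = 18.3101 * 28.3957 = 519.9281
T = 519.9281 + 96.6182 = 616.5463

616.5463 units


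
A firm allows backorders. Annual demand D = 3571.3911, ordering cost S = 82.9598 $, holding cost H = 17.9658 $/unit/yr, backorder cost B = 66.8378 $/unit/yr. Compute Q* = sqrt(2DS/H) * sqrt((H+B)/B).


sqrt(2DS/H) = 181.6119
sqrt((H+B)/B) = 1.1264
Q* = 181.6119 * 1.1264 = 204.5692

204.5692 units


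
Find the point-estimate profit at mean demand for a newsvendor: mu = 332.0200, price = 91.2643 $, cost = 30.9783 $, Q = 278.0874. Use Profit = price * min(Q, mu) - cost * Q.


Sales at mu = min(278.0874, 332.0200) = 278.0874
Revenue = 91.2643 * 278.0874 = 25379.4519
Total cost = 30.9783 * 278.0874 = 8614.6749
Profit = 25379.4519 - 8614.6749 = 16764.7770

16764.7770 $


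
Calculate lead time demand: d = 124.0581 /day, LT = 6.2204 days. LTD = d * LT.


LTD = 124.0581 * 6.2204 = 771.6910

771.6910 units


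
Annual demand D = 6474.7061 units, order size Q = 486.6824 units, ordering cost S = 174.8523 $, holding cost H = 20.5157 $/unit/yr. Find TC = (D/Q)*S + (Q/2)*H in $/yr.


Ordering cost = D*S/Q = 2326.1931
Holding cost = Q*H/2 = 4992.3151
TC = 2326.1931 + 4992.3151 = 7318.5082

7318.5082 $/yr


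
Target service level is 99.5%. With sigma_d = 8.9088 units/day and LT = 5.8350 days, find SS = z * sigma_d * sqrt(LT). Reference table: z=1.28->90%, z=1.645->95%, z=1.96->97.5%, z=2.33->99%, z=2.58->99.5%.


From the table, SL = 99.5% corresponds to z = 2.58
sqrt(LT) = sqrt(5.8350) = 2.4156
SS = 2.58 * 8.9088 * 2.4156 = 55.5213

55.5213 units


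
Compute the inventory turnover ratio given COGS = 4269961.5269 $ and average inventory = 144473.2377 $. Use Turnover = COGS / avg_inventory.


Turnover = 4269961.5269 / 144473.2377 = 29.5554

29.5554


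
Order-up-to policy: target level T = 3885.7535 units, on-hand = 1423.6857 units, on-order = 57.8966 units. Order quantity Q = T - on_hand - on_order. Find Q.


Inventory position = OH + OO = 1423.6857 + 57.8966 = 1481.5823
Q = 3885.7535 - 1481.5823 = 2404.1712

2404.1712 units


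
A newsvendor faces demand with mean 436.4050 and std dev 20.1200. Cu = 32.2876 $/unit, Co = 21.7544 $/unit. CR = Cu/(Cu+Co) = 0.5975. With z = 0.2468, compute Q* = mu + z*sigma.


CR = Cu/(Cu+Co) = 32.2876/(32.2876+21.7544) = 0.5975
z = 0.2468
Q* = 436.4050 + 0.2468 * 20.1200 = 441.3706

441.3706 units


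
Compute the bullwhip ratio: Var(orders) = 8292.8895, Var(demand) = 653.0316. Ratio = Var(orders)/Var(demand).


BW = 8292.8895 / 653.0316 = 12.6991

12.6991


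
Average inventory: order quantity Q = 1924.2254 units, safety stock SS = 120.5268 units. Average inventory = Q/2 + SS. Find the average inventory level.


Q/2 = 962.1127
Avg = 962.1127 + 120.5268 = 1082.6395

1082.6395 units


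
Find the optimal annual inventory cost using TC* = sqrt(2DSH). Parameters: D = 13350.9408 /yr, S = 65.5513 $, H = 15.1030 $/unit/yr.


2*D*S*H = 26435431.1042
TC* = sqrt(26435431.1042) = 5141.5398

5141.5398 $/yr


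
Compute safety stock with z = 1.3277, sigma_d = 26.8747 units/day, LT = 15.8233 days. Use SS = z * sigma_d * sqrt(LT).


sqrt(LT) = sqrt(15.8233) = 3.9779
SS = 1.3277 * 26.8747 * 3.9779 = 141.9359

141.9359 units


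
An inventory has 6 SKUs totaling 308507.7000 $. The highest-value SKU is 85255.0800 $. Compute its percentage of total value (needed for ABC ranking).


Top item = 85255.0800
Total = 308507.7000
Percentage = 85255.0800 / 308507.7000 * 100 = 27.6347

27.6347%


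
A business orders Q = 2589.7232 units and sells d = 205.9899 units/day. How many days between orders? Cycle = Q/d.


Cycle = 2589.7232 / 205.9899 = 12.5721

12.5721 days


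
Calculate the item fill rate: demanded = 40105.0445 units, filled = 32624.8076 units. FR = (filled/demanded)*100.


FR = 32624.8076 / 40105.0445 * 100 = 81.3484

81.3484%


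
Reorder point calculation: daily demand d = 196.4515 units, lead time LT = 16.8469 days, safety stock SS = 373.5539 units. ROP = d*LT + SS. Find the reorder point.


d*LT = 196.4515 * 16.8469 = 3309.5988
ROP = 3309.5988 + 373.5539 = 3683.1527

3683.1527 units


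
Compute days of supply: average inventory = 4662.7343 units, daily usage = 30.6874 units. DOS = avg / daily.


DOS = 4662.7343 / 30.6874 = 151.9430

151.9430 days


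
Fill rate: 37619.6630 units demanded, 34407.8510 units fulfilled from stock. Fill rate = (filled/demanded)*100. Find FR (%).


FR = 34407.8510 / 37619.6630 * 100 = 91.4624

91.4624%


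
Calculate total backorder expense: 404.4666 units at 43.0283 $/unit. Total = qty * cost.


Total = 404.4666 * 43.0283 = 17403.5102

17403.5102 $


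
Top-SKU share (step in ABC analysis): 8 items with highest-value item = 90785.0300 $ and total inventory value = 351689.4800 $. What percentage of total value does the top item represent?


Top item = 90785.0300
Total = 351689.4800
Percentage = 90785.0300 / 351689.4800 * 100 = 25.8140

25.8140%


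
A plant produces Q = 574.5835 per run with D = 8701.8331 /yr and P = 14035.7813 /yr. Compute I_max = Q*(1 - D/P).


D/P = 0.6200
1 - D/P = 0.3800
I_max = 574.5835 * 0.3800 = 218.3561

218.3561 units


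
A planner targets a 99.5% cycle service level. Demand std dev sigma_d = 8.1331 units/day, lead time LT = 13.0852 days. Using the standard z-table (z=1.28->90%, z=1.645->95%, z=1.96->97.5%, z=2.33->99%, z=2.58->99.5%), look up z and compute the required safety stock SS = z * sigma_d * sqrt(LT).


From the table, SL = 99.5% corresponds to z = 2.58
sqrt(LT) = sqrt(13.0852) = 3.6173
SS = 2.58 * 8.1331 * 3.6173 = 75.9042

75.9042 units


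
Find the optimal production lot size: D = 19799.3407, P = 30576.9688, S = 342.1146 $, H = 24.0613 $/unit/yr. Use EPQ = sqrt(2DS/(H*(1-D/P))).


1 - D/P = 1 - 0.6475 = 0.3525
H*(1-D/P) = 8.4810
2DS = 13547287.0477
EPQ = sqrt(1597366.1670) = 1263.8695

1263.8695 units


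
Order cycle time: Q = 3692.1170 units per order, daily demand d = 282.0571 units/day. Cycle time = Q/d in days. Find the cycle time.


Cycle = 3692.1170 / 282.0571 = 13.0900

13.0900 days


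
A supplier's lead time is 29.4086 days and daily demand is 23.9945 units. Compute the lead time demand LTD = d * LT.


LTD = 23.9945 * 29.4086 = 705.6447

705.6447 units


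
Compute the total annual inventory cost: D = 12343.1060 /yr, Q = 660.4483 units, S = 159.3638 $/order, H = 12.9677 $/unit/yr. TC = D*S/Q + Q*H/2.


Ordering cost = D*S/Q = 2978.3471
Holding cost = Q*H/2 = 4282.2477
TC = 2978.3471 + 4282.2477 = 7260.5948

7260.5948 $/yr


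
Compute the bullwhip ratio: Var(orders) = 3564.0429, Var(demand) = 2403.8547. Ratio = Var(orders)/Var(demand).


BW = 3564.0429 / 2403.8547 = 1.4826

1.4826


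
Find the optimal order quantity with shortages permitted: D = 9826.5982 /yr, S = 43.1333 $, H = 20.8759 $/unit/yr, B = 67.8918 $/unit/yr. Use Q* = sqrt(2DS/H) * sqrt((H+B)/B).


sqrt(2DS/H) = 201.5117
sqrt((H+B)/B) = 1.1435
Q* = 201.5117 * 1.1435 = 230.4195

230.4195 units


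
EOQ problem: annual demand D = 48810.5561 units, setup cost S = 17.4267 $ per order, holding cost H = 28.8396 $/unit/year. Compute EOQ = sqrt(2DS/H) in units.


2*D*S = 2 * 48810.5561 * 17.4267 = 1701213.8360
2*D*S/H = 58988.8152
EOQ = sqrt(58988.8152) = 242.8761

242.8761 units


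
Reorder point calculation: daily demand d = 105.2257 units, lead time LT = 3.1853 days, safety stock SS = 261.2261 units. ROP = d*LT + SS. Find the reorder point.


d*LT = 105.2257 * 3.1853 = 335.1754
ROP = 335.1754 + 261.2261 = 596.4015

596.4015 units


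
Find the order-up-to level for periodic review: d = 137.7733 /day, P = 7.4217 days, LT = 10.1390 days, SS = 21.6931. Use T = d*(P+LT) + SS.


P + LT = 17.5607
d*(P+LT) = 137.7733 * 17.5607 = 2419.3956
T = 2419.3956 + 21.6931 = 2441.0887

2441.0887 units


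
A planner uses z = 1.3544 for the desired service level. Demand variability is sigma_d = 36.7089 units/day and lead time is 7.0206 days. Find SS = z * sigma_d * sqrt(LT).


sqrt(LT) = sqrt(7.0206) = 2.6496
SS = 1.3544 * 36.7089 * 2.6496 = 131.7363

131.7363 units


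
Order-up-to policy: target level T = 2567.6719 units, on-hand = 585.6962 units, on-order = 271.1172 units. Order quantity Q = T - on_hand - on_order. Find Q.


Inventory position = OH + OO = 585.6962 + 271.1172 = 856.8134
Q = 2567.6719 - 856.8134 = 1710.8585

1710.8585 units


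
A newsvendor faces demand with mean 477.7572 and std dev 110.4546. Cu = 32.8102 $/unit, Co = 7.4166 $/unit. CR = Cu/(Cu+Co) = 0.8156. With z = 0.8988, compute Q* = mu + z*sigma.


CR = Cu/(Cu+Co) = 32.8102/(32.8102+7.4166) = 0.8156
z = 0.8988
Q* = 477.7572 + 0.8988 * 110.4546 = 577.0338

577.0338 units


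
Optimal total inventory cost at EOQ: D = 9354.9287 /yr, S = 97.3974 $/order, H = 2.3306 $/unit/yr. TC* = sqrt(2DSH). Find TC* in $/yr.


2*D*S*H = 4247032.4886
TC* = sqrt(4247032.4886) = 2060.8330

2060.8330 $/yr


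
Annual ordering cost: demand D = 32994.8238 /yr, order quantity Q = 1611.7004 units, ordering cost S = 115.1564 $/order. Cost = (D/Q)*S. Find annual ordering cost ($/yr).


Number of orders = D/Q = 20.4721
Cost = 20.4721 * 115.1564 = 2357.4885

2357.4885 $/yr


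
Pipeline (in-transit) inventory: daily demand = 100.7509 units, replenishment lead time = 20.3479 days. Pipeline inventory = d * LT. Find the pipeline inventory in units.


Pipeline = 100.7509 * 20.3479 = 2050.0692

2050.0692 units


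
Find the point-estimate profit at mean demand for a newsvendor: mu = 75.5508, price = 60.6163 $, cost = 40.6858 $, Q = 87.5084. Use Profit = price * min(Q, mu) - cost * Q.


Sales at mu = min(87.5084, 75.5508) = 75.5508
Revenue = 60.6163 * 75.5508 = 4579.6100
Total cost = 40.6858 * 87.5084 = 3560.3493
Profit = 4579.6100 - 3560.3493 = 1019.2607

1019.2607 $


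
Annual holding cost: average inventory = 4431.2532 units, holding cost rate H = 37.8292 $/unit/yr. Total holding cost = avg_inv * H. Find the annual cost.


Cost = 4431.2532 * 37.8292 = 167630.7636

167630.7636 $/yr


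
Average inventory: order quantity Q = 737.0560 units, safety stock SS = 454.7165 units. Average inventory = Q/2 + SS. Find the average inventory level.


Q/2 = 368.5280
Avg = 368.5280 + 454.7165 = 823.2445

823.2445 units


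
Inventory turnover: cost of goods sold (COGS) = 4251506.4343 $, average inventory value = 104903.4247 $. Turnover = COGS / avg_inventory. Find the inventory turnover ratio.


Turnover = 4251506.4343 / 104903.4247 = 40.5278

40.5278


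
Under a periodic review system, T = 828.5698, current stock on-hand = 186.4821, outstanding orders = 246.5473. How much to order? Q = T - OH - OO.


Inventory position = OH + OO = 186.4821 + 246.5473 = 433.0294
Q = 828.5698 - 433.0294 = 395.5404

395.5404 units


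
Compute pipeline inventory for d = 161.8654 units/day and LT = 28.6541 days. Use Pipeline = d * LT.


Pipeline = 161.8654 * 28.6541 = 4638.1074

4638.1074 units


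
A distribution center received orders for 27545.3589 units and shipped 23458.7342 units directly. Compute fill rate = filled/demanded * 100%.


FR = 23458.7342 / 27545.3589 * 100 = 85.1640

85.1640%


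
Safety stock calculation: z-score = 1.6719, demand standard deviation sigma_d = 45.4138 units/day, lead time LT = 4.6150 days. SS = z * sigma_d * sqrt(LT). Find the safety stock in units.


sqrt(LT) = sqrt(4.6150) = 2.1483
SS = 1.6719 * 45.4138 * 2.1483 = 163.1113

163.1113 units


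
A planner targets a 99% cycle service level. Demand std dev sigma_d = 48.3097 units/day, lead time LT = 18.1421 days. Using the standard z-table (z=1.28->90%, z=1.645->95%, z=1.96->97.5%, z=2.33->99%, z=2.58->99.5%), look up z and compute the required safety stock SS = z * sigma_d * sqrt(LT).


From the table, SL = 99% corresponds to z = 2.33
sqrt(LT) = sqrt(18.1421) = 4.2594
SS = 2.33 * 48.3097 * 4.2594 = 479.4398

479.4398 units


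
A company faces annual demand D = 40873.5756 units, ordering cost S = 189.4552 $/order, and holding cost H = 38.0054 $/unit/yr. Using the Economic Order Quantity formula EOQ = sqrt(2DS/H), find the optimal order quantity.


2*D*S = 2 * 40873.5756 * 189.4552 = 15487422.8800
2*D*S/H = 407505.8513
EOQ = sqrt(407505.8513) = 638.3618

638.3618 units


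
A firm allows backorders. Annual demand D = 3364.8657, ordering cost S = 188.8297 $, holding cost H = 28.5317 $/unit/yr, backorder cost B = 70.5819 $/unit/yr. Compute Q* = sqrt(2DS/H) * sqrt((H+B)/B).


sqrt(2DS/H) = 211.0426
sqrt((H+B)/B) = 1.1850
Q* = 211.0426 * 1.1850 = 250.0864

250.0864 units


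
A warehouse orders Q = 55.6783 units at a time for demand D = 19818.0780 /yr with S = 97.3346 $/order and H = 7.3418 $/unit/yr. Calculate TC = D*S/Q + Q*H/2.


Ordering cost = D*S/Q = 34645.1794
Holding cost = Q*H/2 = 204.3895
TC = 34645.1794 + 204.3895 = 34849.5689

34849.5689 $/yr


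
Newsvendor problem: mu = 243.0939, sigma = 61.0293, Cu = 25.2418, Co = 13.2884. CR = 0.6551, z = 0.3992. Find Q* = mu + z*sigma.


CR = Cu/(Cu+Co) = 25.2418/(25.2418+13.2884) = 0.6551
z = 0.3992
Q* = 243.0939 + 0.3992 * 61.0293 = 267.4568

267.4568 units


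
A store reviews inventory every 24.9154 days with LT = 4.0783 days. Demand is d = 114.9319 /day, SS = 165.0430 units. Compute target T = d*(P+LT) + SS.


P + LT = 28.9937
d*(P+LT) = 114.9319 * 28.9937 = 3332.3010
T = 3332.3010 + 165.0430 = 3497.3440

3497.3440 units


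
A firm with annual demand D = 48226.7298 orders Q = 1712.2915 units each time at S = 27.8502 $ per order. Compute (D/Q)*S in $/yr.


Number of orders = D/Q = 28.1650
Cost = 28.1650 * 27.8502 = 784.4015

784.4015 $/yr


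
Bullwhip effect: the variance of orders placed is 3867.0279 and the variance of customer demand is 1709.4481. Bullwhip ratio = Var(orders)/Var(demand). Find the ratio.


BW = 3867.0279 / 1709.4481 = 2.2621

2.2621


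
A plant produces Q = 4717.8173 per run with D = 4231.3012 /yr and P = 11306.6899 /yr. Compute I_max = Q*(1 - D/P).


D/P = 0.3742
1 - D/P = 0.6258
I_max = 4717.8173 * 0.6258 = 2952.2691

2952.2691 units


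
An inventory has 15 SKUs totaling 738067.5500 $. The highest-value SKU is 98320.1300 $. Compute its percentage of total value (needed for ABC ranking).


Top item = 98320.1300
Total = 738067.5500
Percentage = 98320.1300 / 738067.5500 * 100 = 13.3213

13.3213%


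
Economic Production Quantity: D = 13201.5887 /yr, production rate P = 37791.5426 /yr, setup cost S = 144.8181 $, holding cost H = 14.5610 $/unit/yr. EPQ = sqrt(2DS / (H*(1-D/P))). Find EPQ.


1 - D/P = 1 - 0.3493 = 0.6507
H*(1-D/P) = 9.4745
2DS = 3823657.9850
EPQ = sqrt(403575.4523) = 635.2759

635.2759 units


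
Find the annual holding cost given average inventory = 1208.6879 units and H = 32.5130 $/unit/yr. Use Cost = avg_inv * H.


Cost = 1208.6879 * 32.5130 = 39298.0697

39298.0697 $/yr


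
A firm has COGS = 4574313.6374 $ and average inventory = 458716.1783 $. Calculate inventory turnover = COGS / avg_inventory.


Turnover = 4574313.6374 / 458716.1783 = 9.9720

9.9720


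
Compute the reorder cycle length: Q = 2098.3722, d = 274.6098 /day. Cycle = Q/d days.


Cycle = 2098.3722 / 274.6098 = 7.6413

7.6413 days


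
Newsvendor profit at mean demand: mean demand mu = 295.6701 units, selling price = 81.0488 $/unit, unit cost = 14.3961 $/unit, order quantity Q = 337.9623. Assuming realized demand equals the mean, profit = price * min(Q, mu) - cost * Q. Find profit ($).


Sales at mu = min(337.9623, 295.6701) = 295.6701
Revenue = 81.0488 * 295.6701 = 23963.7068
Total cost = 14.3961 * 337.9623 = 4865.3391
Profit = 23963.7068 - 4865.3391 = 19098.3677

19098.3677 $


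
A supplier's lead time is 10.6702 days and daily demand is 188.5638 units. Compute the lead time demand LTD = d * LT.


LTD = 188.5638 * 10.6702 = 2012.0135

2012.0135 units


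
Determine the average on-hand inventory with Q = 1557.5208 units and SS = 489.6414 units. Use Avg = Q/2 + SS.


Q/2 = 778.7604
Avg = 778.7604 + 489.6414 = 1268.4018

1268.4018 units


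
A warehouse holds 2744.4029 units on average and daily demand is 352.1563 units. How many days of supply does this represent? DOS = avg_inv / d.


DOS = 2744.4029 / 352.1563 = 7.7931

7.7931 days


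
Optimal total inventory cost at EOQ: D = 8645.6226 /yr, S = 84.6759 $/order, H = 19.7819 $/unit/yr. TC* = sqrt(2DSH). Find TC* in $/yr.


2*D*S*H = 28963703.4921
TC* = sqrt(28963703.4921) = 5381.7937

5381.7937 $/yr


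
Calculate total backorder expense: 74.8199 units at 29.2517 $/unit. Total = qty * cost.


Total = 74.8199 * 29.2517 = 2188.6093

2188.6093 $


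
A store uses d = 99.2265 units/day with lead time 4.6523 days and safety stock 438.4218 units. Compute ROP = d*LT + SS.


d*LT = 99.2265 * 4.6523 = 461.6314
ROP = 461.6314 + 438.4218 = 900.0532

900.0532 units


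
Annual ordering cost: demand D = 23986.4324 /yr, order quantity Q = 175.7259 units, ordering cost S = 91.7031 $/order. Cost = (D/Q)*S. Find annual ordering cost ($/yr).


Number of orders = D/Q = 136.4991
Cost = 136.4991 * 91.7031 = 12517.3933

12517.3933 $/yr


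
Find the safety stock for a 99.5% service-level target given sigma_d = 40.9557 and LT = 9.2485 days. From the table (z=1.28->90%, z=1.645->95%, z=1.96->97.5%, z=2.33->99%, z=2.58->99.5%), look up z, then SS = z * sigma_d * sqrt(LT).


From the table, SL = 99.5% corresponds to z = 2.58
sqrt(LT) = sqrt(9.2485) = 3.0411
SS = 2.58 * 40.9557 * 3.0411 = 321.3436

321.3436 units


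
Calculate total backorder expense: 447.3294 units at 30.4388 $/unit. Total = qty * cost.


Total = 447.3294 * 30.4388 = 13616.1701

13616.1701 $


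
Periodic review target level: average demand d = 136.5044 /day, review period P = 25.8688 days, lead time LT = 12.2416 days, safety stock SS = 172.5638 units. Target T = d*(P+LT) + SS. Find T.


P + LT = 38.1104
d*(P+LT) = 136.5044 * 38.1104 = 5202.2373
T = 5202.2373 + 172.5638 = 5374.8011

5374.8011 units


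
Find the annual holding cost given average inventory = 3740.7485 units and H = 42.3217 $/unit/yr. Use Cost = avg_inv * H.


Cost = 3740.7485 * 42.3217 = 158314.8358

158314.8358 $/yr


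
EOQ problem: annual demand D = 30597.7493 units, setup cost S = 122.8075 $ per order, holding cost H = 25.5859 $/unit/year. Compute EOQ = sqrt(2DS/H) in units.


2*D*S = 2 * 30597.7493 * 122.8075 = 7515266.1943
2*D*S/H = 293726.8650
EOQ = sqrt(293726.8650) = 541.9657

541.9657 units


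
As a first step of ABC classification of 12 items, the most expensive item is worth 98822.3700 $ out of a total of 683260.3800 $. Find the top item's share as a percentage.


Top item = 98822.3700
Total = 683260.3800
Percentage = 98822.3700 / 683260.3800 * 100 = 14.4634

14.4634%


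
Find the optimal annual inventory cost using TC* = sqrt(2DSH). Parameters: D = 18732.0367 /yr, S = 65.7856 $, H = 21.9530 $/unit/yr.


2*D*S*H = 54105287.9977
TC* = sqrt(54105287.9977) = 7355.6297

7355.6297 $/yr


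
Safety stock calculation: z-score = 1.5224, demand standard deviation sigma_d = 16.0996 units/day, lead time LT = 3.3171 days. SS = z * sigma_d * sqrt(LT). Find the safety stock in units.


sqrt(LT) = sqrt(3.3171) = 1.8213
SS = 1.5224 * 16.0996 * 1.8213 = 44.6399

44.6399 units


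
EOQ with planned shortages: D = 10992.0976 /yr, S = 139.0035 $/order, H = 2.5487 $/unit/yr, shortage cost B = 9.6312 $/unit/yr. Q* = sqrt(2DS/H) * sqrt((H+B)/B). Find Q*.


sqrt(2DS/H) = 1094.9866
sqrt((H+B)/B) = 1.1246
Q* = 1094.9866 * 1.1246 = 1231.3753

1231.3753 units


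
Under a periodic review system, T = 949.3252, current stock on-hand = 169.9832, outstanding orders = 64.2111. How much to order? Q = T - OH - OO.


Inventory position = OH + OO = 169.9832 + 64.2111 = 234.1943
Q = 949.3252 - 234.1943 = 715.1309

715.1309 units


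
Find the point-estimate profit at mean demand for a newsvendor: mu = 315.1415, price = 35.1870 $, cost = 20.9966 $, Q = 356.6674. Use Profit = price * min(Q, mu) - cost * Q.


Sales at mu = min(356.6674, 315.1415) = 315.1415
Revenue = 35.1870 * 315.1415 = 11088.8840
Total cost = 20.9966 * 356.6674 = 7488.8027
Profit = 11088.8840 - 7488.8027 = 3600.0812

3600.0812 $


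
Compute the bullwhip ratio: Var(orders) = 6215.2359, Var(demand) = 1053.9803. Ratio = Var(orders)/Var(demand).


BW = 6215.2359 / 1053.9803 = 5.8969

5.8969


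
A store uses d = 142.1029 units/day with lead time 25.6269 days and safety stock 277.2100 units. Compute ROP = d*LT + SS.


d*LT = 142.1029 * 25.6269 = 3641.6568
ROP = 3641.6568 + 277.2100 = 3918.8668

3918.8668 units


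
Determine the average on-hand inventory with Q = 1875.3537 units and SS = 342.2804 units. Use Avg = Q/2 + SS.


Q/2 = 937.6768
Avg = 937.6768 + 342.2804 = 1279.9572

1279.9572 units


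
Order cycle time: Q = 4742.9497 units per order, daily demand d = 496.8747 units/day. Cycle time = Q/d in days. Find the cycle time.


Cycle = 4742.9497 / 496.8747 = 9.5456

9.5456 days


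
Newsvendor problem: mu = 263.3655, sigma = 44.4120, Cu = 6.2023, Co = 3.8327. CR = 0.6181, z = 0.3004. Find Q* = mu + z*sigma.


CR = Cu/(Cu+Co) = 6.2023/(6.2023+3.8327) = 0.6181
z = 0.3004
Q* = 263.3655 + 0.3004 * 44.4120 = 276.7069

276.7069 units


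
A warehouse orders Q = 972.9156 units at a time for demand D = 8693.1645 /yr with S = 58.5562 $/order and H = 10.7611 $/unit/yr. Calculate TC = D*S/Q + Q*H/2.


Ordering cost = D*S/Q = 523.2095
Holding cost = Q*H/2 = 5234.8210
TC = 523.2095 + 5234.8210 = 5758.0305

5758.0305 $/yr


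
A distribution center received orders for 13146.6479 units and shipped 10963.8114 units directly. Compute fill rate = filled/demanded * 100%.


FR = 10963.8114 / 13146.6479 * 100 = 83.3963

83.3963%


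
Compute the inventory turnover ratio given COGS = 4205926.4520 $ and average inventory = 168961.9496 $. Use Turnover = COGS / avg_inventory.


Turnover = 4205926.4520 / 168961.9496 = 24.8927

24.8927


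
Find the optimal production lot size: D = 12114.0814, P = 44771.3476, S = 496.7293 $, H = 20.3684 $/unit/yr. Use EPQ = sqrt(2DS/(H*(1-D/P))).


1 - D/P = 1 - 0.2706 = 0.7294
H*(1-D/P) = 14.8572
2DS = 12034838.3479
EPQ = sqrt(810034.8174) = 900.0193

900.0193 units


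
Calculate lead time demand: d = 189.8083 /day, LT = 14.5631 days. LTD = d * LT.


LTD = 189.8083 * 14.5631 = 2764.1973

2764.1973 units


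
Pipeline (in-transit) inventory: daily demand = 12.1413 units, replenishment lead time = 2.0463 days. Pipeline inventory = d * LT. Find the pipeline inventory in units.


Pipeline = 12.1413 * 2.0463 = 24.8447

24.8447 units


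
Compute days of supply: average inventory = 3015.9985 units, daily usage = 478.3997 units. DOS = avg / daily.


DOS = 3015.9985 / 478.3997 = 6.3043

6.3043 days


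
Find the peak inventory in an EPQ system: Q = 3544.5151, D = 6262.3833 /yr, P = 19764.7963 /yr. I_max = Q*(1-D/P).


D/P = 0.3168
1 - D/P = 0.6832
I_max = 3544.5151 * 0.6832 = 2421.4521

2421.4521 units


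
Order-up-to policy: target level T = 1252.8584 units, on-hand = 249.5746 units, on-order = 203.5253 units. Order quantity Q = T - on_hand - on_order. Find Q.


Inventory position = OH + OO = 249.5746 + 203.5253 = 453.0999
Q = 1252.8584 - 453.0999 = 799.7585

799.7585 units


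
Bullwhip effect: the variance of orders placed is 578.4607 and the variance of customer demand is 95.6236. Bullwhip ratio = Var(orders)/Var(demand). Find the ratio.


BW = 578.4607 / 95.6236 = 6.0494

6.0494


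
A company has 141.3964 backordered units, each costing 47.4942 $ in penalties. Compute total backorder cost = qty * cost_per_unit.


Total = 141.3964 * 47.4942 = 6715.5089

6715.5089 $


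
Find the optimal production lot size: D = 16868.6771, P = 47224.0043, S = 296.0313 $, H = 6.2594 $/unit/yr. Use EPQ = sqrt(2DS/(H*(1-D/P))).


1 - D/P = 1 - 0.3572 = 0.6428
H*(1-D/P) = 4.0235
2DS = 9987312.8224
EPQ = sqrt(2482240.3944) = 1575.5127

1575.5127 units


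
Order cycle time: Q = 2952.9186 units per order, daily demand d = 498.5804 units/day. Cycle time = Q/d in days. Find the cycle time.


Cycle = 2952.9186 / 498.5804 = 5.9227

5.9227 days


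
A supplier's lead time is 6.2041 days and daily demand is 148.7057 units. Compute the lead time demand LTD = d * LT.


LTD = 148.7057 * 6.2041 = 922.5850

922.5850 units


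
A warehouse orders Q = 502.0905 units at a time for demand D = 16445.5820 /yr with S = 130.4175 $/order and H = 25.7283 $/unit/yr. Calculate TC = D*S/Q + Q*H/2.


Ordering cost = D*S/Q = 4271.7233
Holding cost = Q*H/2 = 6458.9675
TC = 4271.7233 + 6458.9675 = 10730.6908

10730.6908 $/yr


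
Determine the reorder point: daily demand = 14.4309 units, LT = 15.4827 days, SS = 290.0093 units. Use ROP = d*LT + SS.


d*LT = 14.4309 * 15.4827 = 223.4293
ROP = 223.4293 + 290.0093 = 513.4386

513.4386 units


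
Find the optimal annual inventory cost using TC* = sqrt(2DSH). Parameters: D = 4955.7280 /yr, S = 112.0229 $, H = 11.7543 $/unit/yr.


2*D*S*H = 13050917.3542
TC* = sqrt(13050917.3542) = 3612.6053

3612.6053 $/yr


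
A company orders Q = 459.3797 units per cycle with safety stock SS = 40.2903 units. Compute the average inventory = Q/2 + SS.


Q/2 = 229.6899
Avg = 229.6899 + 40.2903 = 269.9801

269.9801 units


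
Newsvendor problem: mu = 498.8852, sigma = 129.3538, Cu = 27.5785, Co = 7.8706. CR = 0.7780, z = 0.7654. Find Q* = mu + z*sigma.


CR = Cu/(Cu+Co) = 27.5785/(27.5785+7.8706) = 0.7780
z = 0.7654
Q* = 498.8852 + 0.7654 * 129.3538 = 597.8926

597.8926 units


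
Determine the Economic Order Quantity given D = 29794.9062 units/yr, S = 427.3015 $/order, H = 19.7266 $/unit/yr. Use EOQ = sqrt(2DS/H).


2*D*S = 2 * 29794.9062 * 427.3015 = 25462816.2232
2*D*S/H = 1290785.8538
EOQ = sqrt(1290785.8538) = 1136.1276

1136.1276 units


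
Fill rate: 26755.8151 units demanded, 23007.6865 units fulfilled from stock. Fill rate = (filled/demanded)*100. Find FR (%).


FR = 23007.6865 / 26755.8151 * 100 = 85.9913

85.9913%


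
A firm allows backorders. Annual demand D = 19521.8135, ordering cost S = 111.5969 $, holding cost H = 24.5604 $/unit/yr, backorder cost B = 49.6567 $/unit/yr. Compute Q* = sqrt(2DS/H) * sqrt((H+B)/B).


sqrt(2DS/H) = 421.1952
sqrt((H+B)/B) = 1.2225
Q* = 421.1952 * 1.2225 = 514.9280

514.9280 units


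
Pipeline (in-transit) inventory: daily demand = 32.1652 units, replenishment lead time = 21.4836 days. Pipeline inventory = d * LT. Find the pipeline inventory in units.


Pipeline = 32.1652 * 21.4836 = 691.0243

691.0243 units


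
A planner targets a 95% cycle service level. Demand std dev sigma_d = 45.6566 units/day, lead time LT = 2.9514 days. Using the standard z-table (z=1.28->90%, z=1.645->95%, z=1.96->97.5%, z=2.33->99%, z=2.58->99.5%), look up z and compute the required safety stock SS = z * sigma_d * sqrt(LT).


From the table, SL = 95% corresponds to z = 1.645
sqrt(LT) = sqrt(2.9514) = 1.7180
SS = 1.645 * 45.6566 * 1.7180 = 129.0279

129.0279 units


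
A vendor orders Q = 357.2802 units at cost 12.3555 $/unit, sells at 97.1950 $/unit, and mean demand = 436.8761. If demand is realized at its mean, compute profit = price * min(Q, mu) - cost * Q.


Sales at mu = min(357.2802, 436.8761) = 357.2802
Revenue = 97.1950 * 357.2802 = 34725.8490
Total cost = 12.3555 * 357.2802 = 4414.3755
Profit = 34725.8490 - 4414.3755 = 30311.4735

30311.4735 $


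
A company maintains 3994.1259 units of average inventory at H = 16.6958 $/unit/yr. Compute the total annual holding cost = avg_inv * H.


Cost = 3994.1259 * 16.6958 = 66685.1272

66685.1272 $/yr


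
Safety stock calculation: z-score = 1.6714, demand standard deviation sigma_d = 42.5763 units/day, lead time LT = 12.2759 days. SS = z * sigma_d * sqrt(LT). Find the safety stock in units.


sqrt(LT) = sqrt(12.2759) = 3.5037
SS = 1.6714 * 42.5763 * 3.5037 = 249.3303

249.3303 units


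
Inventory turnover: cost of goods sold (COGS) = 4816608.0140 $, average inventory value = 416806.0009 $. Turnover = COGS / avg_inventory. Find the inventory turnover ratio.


Turnover = 4816608.0140 / 416806.0009 = 11.5560

11.5560


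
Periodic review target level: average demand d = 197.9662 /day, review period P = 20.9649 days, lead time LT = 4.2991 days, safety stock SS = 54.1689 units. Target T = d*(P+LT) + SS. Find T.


P + LT = 25.2640
d*(P+LT) = 197.9662 * 25.2640 = 5001.4181
T = 5001.4181 + 54.1689 = 5055.5870

5055.5870 units


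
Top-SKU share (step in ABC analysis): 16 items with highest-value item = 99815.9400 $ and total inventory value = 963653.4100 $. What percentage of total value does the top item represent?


Top item = 99815.9400
Total = 963653.4100
Percentage = 99815.9400 / 963653.4100 * 100 = 10.3581

10.3581%
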